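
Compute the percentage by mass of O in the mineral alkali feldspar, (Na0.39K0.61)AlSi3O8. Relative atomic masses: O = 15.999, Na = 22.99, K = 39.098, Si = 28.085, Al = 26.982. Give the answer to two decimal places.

47.05 weight percent

Molar mass of (Na0.39K0.61)AlSi3O8: 0.39×22.99 + 0.61×39.098 + 1×26.982 + 3×28.085 + 8×15.999 = 272.045 g/mol.
Mass of O per formula unit: 8 × 15.999 = 127.992 g.
Weight fraction O = 127.992 / 272.045 = 0.4705.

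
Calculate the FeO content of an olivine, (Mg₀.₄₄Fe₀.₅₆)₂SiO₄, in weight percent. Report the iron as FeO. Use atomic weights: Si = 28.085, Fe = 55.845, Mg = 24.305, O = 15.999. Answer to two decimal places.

45.71 wt%

Formula mass = 176.016 g/mol.
1.12 Fe → 1.1200 mol FeO per formula unit; M(FeO) = 71.844, so FeO mass = 80.465 g.
80.465/176.016 × 100 = 45.71 wt%.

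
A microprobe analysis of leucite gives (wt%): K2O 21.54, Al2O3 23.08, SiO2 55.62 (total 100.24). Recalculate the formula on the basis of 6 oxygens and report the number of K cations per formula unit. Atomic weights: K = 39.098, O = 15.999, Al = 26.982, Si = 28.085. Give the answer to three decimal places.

0.995 K apfu

K2O: 21.54/94.195 = 0.22867 mol → 0.45734 mol K, 0.22867 mol O.
Al2O3: 23.08/101.961 = 0.22636 mol → 0.45272 mol Al, 0.67908 mol O.
SiO2: 55.62/60.083 = 0.92572 mol → 0.92572 mol Si, 1.85144 mol O.
Total oxygen = 2.75919 mol. Normalization factor = 6/2.75919 = 2.17455.
K per 6 O = 0.45734 × 2.17455 = 0.995.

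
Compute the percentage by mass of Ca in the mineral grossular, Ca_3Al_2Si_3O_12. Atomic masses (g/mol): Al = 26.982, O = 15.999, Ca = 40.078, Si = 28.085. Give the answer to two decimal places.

Molar mass of Ca_3Al_2Si_3O_12: 3·40.078 + 2·26.982 + 3·28.085 + 12·15.999 = 450.441 g/mol.
Mass of Ca per formula unit: 3 × 40.078 = 120.234 g.
Weight fraction Ca = 120.234 / 450.441 = 0.2669.

26.69 wt%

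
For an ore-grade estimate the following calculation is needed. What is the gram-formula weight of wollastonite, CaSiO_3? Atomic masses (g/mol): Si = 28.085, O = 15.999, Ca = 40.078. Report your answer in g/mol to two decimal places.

M = 1·40.078 + 1·28.085 + 3·15.999

116.16 g/mol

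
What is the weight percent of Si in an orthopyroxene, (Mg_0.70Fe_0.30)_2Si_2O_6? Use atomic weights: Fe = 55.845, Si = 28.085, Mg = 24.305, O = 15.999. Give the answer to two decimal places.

25.57 wt%

M((Mg_0.70Fe_0.30)_2Si_2O_6) = 219.698 g/mol.
Si contributes 2 × 28.085 = 56.170 g per mole.
56.170/219.698 = 0.2557 → 25.57%.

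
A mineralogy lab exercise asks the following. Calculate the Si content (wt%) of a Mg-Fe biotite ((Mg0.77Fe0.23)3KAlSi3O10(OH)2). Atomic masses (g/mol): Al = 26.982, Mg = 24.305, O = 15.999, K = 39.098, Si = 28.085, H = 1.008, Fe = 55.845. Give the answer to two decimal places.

19.19 wt%

M((Mg0.77Fe0.23)3KAlSi3O10(OH)2) = 439.017 g/mol.
Si contributes 3 × 28.085 = 84.255 g per mole.
84.255/439.017 = 0.1919 → 19.19%.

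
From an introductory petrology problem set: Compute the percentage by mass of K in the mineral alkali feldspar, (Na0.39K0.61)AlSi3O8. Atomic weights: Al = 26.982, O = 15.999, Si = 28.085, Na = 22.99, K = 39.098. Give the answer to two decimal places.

8.77 wt%

Formula mass = 0.39×22.99 + 0.61×39.098 + 1×26.982 + 3×28.085 + 8×15.999 = 272.045 g/mol, of which 23.850 g is K.
So K makes up 23.850/272.045 = 0.0877 of the mass, i.e. 8.77%.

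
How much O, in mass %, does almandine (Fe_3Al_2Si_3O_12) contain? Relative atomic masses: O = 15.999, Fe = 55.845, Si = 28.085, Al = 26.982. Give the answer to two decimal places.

38.57 mass %

Formula mass = 3*55.845 + 2*26.982 + 3*28.085 + 12*15.999 = 497.742 g/mol, of which 191.988 g is O.
So O makes up 191.988/497.742 = 0.3857 of the mass, i.e. 38.57%.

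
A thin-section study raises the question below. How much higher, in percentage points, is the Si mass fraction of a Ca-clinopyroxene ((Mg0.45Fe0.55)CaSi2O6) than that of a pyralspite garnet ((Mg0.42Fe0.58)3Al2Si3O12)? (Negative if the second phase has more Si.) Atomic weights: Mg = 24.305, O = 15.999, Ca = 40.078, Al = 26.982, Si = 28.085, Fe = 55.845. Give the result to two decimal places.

5.62 percentage points

First mineral: 56.170 g Si in 233.894 g formula = 24.02 wt% Si.
Second mineral: 84.255 g Si in 458.002 g formula = 18.40 wt% Si.
24.02% − 18.40% gives a difference of 5.62 percentage points.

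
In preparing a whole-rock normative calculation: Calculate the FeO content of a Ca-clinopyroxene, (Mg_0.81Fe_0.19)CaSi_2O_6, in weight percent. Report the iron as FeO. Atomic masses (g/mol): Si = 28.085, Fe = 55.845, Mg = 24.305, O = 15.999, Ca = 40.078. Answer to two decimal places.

6.13 wt%

M((Mg_0.81Fe_0.19)CaSi_2O_6) = 222.540 g/mol; M(FeO) = 71.844 g/mol.
Moles FeO per formula unit = 0.19 Fe ÷ 1 = 0.1900.
FeO fraction = (0.1900 × 71.844) / 222.540 = 13.650/222.540 = 0.0613.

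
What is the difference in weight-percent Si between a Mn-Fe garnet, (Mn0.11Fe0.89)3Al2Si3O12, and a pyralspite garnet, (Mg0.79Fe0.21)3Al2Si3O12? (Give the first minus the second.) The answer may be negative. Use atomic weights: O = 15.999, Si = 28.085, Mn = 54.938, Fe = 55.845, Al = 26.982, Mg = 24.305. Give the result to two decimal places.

First mineral: 84.255 g Si in 497.443 g formula = 16.94 wt% Si.
Second mineral: 84.255 g Si in 422.992 g formula = 19.92 wt% Si.
16.94% − 19.92% gives a difference of -2.98 percentage points.

-2.98 percentage points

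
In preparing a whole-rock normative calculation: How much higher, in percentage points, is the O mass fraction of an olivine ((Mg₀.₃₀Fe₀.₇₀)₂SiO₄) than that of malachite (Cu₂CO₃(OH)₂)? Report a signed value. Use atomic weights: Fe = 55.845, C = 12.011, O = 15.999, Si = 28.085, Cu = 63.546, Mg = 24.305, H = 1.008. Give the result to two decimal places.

First mineral: 63.996 g O in 184.847 g formula = 34.62 wt% O.
Second mineral: 79.995 g O in 221.114 g formula = 36.18 wt% O.
34.62% − 36.18% gives a difference of -1.56 percentage points.

-1.56 percentage points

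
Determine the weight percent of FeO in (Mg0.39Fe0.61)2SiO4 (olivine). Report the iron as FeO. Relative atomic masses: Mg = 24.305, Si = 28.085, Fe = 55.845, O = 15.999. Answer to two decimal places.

M((Mg0.39Fe0.61)2SiO4) = 179.170 g/mol; M(FeO) = 71.844 g/mol.
Moles FeO per formula unit = 1.22 Fe ÷ 1 = 1.2200.
FeO fraction = (1.2200 × 71.844) / 179.170 = 87.650/179.170 = 0.4892.

48.92 wt%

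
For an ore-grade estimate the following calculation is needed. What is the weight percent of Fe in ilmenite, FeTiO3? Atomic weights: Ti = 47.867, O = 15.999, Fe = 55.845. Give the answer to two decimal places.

36.81 weight percent

Molar mass of FeTiO3: 1·55.845 + 1·47.867 + 3·15.999 = 151.709 g/mol.
Mass of Fe per formula unit: 1 × 55.845 = 55.845 g.
Weight fraction Fe = 55.845 / 151.709 = 0.3681.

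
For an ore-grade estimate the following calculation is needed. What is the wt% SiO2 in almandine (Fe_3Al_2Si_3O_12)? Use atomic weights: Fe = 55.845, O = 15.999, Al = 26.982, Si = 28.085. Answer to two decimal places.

Molar mass of Fe_3Al_2Si_3O_12 = 3*55.845 + 2*26.982 + 3*28.085 + 12*15.999 = 497.742 g/mol.
Each formula unit contains 3 Si, equivalent to 3/1 = 3.0000 mol SiO2.
M(SiO2) = 1×28.085 + 2×15.999 = 60.083 g/mol.
Mass of SiO2 per formula unit = 3.0000 × 60.083 = 180.249 g.
SiO2 wt% = 180.249 / 497.742 × 100 = 36.21%.

36.21 wt%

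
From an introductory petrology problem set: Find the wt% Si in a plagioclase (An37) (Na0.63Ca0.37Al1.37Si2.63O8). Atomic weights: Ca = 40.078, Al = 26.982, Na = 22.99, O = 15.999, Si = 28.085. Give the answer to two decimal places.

27.55 wt%

Formula mass = 0.63·22.99 + 0.37·40.078 + 1.37·26.982 + 2.63·28.085 + 8·15.999 = 268.133 g/mol, of which 73.864 g is Si.
So Si makes up 73.864/268.133 = 0.2755 of the mass, i.e. 27.55%.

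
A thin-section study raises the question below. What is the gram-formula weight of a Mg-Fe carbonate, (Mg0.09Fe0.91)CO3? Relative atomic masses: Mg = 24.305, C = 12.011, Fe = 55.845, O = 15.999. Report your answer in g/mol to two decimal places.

The formula mass is the sum 0.09·24.305 + 0.91·55.845 + 1·12.011 + 3·15.999.

113.01 g/mol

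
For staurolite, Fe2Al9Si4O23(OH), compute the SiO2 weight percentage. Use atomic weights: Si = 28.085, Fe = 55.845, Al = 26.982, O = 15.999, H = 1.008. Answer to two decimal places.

Molar mass of Fe2Al9Si4O23(OH) = 2·55.845 + 9·26.982 + 4·28.085 + 24·15.999 + 1·1.008 = 851.852 g/mol.
Each formula unit contains 4 Si, equivalent to 4/1 = 4.0000 mol SiO2.
M(SiO2) = 1×28.085 + 2×15.999 = 60.083 g/mol.
Mass of SiO2 per formula unit = 4.0000 × 60.083 = 240.332 g.
SiO2 wt% = 240.332 / 851.852 × 100 = 28.21%.

28.21 wt%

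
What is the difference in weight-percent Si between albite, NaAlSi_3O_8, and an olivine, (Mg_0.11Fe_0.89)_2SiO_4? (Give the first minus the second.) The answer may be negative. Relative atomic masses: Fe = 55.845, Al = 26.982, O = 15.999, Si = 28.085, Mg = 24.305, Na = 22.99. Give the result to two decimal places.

M(NaAlSi_3O_8) = 262.219 g/mol, so wt% Si = 84.255/262.219 × 100 = 32.13%.
M((Mg_0.11Fe_0.89)_2SiO_4) = 196.832 g/mol, so wt% Si = 28.085/196.832 × 100 = 14.27%.
32.13 − 14.27 = 17.86 pp.

17.86 percentage points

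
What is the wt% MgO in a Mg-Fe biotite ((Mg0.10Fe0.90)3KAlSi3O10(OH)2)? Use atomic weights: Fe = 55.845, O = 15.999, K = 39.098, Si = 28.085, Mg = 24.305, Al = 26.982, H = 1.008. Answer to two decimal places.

2.41 wt%

M((Mg0.10Fe0.90)3KAlSi3O10(OH)2) = 502.412 g/mol; M(MgO) = 40.304 g/mol.
Moles MgO per formula unit = 0.30 Mg ÷ 1 = 0.3000.
MgO fraction = (0.3000 × 40.304) / 502.412 = 12.091/502.412 = 0.0241.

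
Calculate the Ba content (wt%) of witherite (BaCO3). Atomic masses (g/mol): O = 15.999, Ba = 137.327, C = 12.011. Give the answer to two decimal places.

Formula mass = 1×137.327 + 1×12.011 + 3×15.999 = 197.335 g/mol, of which 137.327 g is Ba.
So Ba makes up 137.327/197.335 = 0.6959 of the mass, i.e. 69.59%.

69.59 wt%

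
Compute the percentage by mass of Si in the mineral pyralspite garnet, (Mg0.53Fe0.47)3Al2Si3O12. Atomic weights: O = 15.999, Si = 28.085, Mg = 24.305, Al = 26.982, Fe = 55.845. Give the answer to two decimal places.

18.82 weight percent

Formula mass = 1.59*24.305 + 1.41*55.845 + 2*26.982 + 3*28.085 + 12*15.999 = 447.593 g/mol, of which 84.255 g is Si.
So Si makes up 84.255/447.593 = 0.1882 of the mass, i.e. 18.82%.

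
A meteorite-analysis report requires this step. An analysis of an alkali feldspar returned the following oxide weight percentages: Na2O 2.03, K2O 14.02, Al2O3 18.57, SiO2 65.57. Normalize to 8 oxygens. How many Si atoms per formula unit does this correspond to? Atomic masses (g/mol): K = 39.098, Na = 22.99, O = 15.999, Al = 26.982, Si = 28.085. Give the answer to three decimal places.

3.000 Si apfu

2.03 wt% Na2O ÷ 61.979 g/mol = 0.03275 mol, giving 0.06550 Na and 0.03275 O.
14.02 wt% K2O ÷ 94.195 g/mol = 0.14884 mol, giving 0.29768 K and 0.14884 O.
18.57 wt% Al2O3 ÷ 101.961 g/mol = 0.18213 mol, giving 0.36426 Al and 0.54639 O.
65.57 wt% SiO2 ÷ 60.083 g/mol = 1.09132 mol, giving 1.09132 Si and 2.18264 O.
Oxygen sums to 2.91062; scaling by 8/2.91062 = 2.74856 puts the formula on 8 O.
Si: 1.09132 × 2.74856 = 3.000 atoms per formula unit.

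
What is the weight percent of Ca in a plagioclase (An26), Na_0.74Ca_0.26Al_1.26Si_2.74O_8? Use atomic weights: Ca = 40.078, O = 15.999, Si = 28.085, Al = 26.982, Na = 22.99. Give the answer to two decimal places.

M(Na_0.74Ca_0.26Al_1.26Si_2.74O_8) = 266.375 g/mol.
Ca contributes 0.26 × 40.078 = 10.420 g per mole.
10.420/266.375 = 0.0391 → 3.91%.

3.91 mass %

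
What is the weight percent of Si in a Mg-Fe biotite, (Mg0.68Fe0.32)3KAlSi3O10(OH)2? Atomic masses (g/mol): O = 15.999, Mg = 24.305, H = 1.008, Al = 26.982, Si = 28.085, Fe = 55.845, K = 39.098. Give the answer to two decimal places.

18.83 weight percent

M((Mg0.68Fe0.32)3KAlSi3O10(OH)2) = 447.532 g/mol.
Si contributes 3 × 28.085 = 84.255 g per mole.
84.255/447.532 = 0.1883 → 18.83%.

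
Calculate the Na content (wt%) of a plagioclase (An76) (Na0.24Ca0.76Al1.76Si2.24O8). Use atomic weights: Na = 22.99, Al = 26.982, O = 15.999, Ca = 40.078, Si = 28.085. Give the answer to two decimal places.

2.01 wt%

M(Na0.24Ca0.76Al1.76Si2.24O8) = 274.368 g/mol.
Na contributes 0.24 × 22.99 = 5.518 g per mole.
5.518/274.368 = 0.0201 → 2.01%.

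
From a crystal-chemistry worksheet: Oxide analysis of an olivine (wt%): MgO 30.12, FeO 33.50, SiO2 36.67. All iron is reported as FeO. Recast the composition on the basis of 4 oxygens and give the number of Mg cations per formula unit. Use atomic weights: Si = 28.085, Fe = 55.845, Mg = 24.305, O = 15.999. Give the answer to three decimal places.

1.228 Mg apfu

30.12 wt% MgO ÷ 40.304 g/mol = 0.74732 mol, giving 0.74732 Mg and 0.74732 O.
33.50 wt% FeO ÷ 71.844 g/mol = 0.46629 mol, giving 0.46629 Fe and 0.46629 O.
36.67 wt% SiO2 ÷ 60.083 g/mol = 0.61032 mol, giving 0.61032 Si and 1.22064 O.
Oxygen sums to 2.43425; scaling by 4/2.43425 = 1.64322 puts the formula on 4 O.
Mg: 0.74732 × 1.64322 = 1.228 atoms per formula unit.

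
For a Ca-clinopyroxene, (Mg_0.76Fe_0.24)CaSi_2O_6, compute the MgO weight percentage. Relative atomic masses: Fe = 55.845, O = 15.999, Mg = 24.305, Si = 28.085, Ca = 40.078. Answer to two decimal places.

Formula mass = 224.117 g/mol.
0.76 Mg → 0.7600 mol MgO per formula unit; M(MgO) = 40.304, so MgO mass = 30.631 g.
30.631/224.117 × 100 = 13.67 wt%.

13.67 wt%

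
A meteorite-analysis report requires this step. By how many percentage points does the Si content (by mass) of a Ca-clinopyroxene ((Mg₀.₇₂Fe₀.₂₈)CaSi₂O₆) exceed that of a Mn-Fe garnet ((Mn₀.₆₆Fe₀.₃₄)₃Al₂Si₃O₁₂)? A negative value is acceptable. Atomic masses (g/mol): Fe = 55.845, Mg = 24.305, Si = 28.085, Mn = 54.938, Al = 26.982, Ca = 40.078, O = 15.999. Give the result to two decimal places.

M((Mg₀.₇₂Fe₀.₂₈)CaSi₂O₆) = 225.378 g/mol, so wt% Si = 56.170/225.378 × 100 = 24.92%.
M((Mn₀.₆₆Fe₀.₃₄)₃Al₂Si₃O₁₂) = 495.946 g/mol, so wt% Si = 84.255/495.946 × 100 = 16.99%.
24.92 − 16.99 = 7.93 pp.

7.93 percentage points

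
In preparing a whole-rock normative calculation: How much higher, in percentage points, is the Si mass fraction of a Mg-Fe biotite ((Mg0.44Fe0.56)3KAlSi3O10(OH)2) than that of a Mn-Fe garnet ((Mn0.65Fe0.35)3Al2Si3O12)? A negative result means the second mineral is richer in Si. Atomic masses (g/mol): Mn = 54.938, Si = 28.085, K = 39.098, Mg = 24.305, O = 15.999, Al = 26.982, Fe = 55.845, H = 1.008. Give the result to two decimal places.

Si in (Mg0.44Fe0.56)3KAlSi3O10(OH)2: molar mass 470.241 g/mol; 3×28.085 = 84.255 g → 17.92 wt%.
Si in (Mn0.65Fe0.35)3Al2Si3O12: molar mass 495.973 g/mol; 3×28.085 = 84.255 g → 16.99 wt%.
Difference = 17.92 − 16.99 = 0.93 percentage points.

0.93 percentage points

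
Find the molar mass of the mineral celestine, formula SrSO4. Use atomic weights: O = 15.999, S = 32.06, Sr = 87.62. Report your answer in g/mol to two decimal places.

183.68 g/mol

M = 1×87.62 + 1×32.06 + 4×15.999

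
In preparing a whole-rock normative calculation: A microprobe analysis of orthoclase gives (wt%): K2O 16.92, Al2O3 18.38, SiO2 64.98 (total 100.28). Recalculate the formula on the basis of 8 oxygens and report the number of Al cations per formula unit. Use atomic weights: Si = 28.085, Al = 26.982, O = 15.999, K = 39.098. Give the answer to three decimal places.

1.000 Al apfu

K2O: 16.92/94.195 = 0.17963 mol → 0.35926 mol K, 0.17963 mol O.
Al2O3: 18.38/101.961 = 0.18027 mol → 0.36054 mol Al, 0.54081 mol O.
SiO2: 64.98/60.083 = 1.08150 mol → 1.08150 mol Si, 2.16300 mol O.
Total oxygen = 2.88344 mol. Normalization factor = 8/2.88344 = 2.77446.
Al per 8 O = 0.36054 × 2.77446 = 1.000.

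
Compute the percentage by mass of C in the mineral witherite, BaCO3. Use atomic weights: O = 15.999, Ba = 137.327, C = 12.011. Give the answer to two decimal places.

6.09 weight percent

Molar mass of BaCO3: 1·137.327 + 1·12.011 + 3·15.999 = 197.335 g/mol.
Mass of C per formula unit: 1 × 12.011 = 12.011 g.
Weight fraction C = 12.011 / 197.335 = 0.0609.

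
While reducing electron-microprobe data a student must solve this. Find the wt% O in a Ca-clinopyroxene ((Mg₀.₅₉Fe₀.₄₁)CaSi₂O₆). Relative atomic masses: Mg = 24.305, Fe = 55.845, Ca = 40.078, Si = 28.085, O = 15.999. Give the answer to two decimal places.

M((Mg₀.₅₉Fe₀.₄₁)CaSi₂O₆) = 229.478 g/mol.
O contributes 6 × 15.999 = 95.994 g per mole.
95.994/229.478 = 0.4183 → 41.83%.

41.83 weight percent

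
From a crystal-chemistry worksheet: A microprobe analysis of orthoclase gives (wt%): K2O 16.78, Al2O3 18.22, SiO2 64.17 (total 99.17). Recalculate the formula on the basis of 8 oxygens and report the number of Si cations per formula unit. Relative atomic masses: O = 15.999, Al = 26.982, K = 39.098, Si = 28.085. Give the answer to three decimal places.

K2O (M=94.195): mol = 0.17814; K = 0.35628, O = 0.17814.
Al2O3 (M=101.961): mol = 0.17870; Al = 0.35740, O = 0.53610.
SiO2 (M=60.083): mol = 1.06802; Si = 1.06802, O = 2.13604.
ΣO = 2.85028; factor = 8/ΣO = 2.80674.
Si apfu = 1.06802 × 2.80674 = 2.998.

2.998 Si apfu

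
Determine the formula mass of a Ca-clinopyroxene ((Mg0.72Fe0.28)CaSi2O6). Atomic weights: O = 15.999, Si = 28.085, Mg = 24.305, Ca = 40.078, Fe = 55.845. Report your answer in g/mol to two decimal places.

225.38 g/mol

Mg: 0.72 × 24.305 = 17.4996
Fe: 0.28 × 55.845 = 15.6366
Ca: 1 × 40.078 = 40.0780
Si: 2 × 28.085 = 56.1700
O: 6 × 15.999 = 95.9940
Summing the contributions gives the formula mass.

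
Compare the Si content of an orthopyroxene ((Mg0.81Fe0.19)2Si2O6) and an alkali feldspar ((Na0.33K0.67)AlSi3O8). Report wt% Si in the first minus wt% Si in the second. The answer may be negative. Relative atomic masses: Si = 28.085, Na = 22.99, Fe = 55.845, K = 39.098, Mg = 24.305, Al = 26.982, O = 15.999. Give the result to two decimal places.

Si in (Mg0.81Fe0.19)2Si2O6: molar mass 212.759 g/mol; 2×28.085 = 56.170 g → 26.40 wt%.
Si in (Na0.33K0.67)AlSi3O8: molar mass 273.011 g/mol; 3×28.085 = 84.255 g → 30.86 wt%.
Difference = 26.40 − 30.86 = -4.46 percentage points.

-4.46 percentage points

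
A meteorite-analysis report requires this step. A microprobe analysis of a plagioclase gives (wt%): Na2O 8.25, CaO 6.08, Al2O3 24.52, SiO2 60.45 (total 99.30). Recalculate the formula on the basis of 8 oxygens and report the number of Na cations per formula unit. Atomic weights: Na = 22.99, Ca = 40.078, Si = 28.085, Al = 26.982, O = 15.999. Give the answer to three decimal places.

0.716 Na apfu

8.25 wt% Na2O ÷ 61.979 g/mol = 0.13311 mol, giving 0.26622 Na and 0.13311 O.
6.08 wt% CaO ÷ 56.077 g/mol = 0.10842 mol, giving 0.10842 Ca and 0.10842 O.
24.52 wt% Al2O3 ÷ 101.961 g/mol = 0.24048 mol, giving 0.48096 Al and 0.72144 O.
60.45 wt% SiO2 ÷ 60.083 g/mol = 1.00611 mol, giving 1.00611 Si and 2.01222 O.
Oxygen sums to 2.97519; scaling by 8/2.97519 = 2.68890 puts the formula on 8 O.
Na: 0.26622 × 2.68890 = 0.716 atoms per formula unit.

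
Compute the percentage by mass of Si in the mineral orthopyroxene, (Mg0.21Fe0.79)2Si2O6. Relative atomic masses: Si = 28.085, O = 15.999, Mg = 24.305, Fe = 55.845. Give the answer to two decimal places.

22.41 weight percent

Molar mass of (Mg0.21Fe0.79)2Si2O6: 0.42×24.305 + 1.58×55.845 + 2×28.085 + 6×15.999 = 250.607 g/mol.
Mass of Si per formula unit: 2 × 28.085 = 56.170 g.
Weight fraction Si = 56.170 / 250.607 = 0.2241.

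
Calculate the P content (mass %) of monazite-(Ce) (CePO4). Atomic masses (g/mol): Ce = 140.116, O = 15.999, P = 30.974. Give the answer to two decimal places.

13.18 mass %

M(CePO4) = 235.086 g/mol.
P contributes 1 × 30.974 = 30.974 g per mole.
30.974/235.086 = 0.1318 → 13.18%.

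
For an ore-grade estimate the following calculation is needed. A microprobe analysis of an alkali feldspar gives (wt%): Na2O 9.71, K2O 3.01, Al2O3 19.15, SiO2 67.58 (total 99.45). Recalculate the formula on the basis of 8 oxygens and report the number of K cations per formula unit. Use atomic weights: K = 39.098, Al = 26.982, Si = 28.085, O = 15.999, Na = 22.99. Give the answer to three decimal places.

0.170 K apfu

9.71 wt% Na2O ÷ 61.979 g/mol = 0.15667 mol, giving 0.31334 Na and 0.15667 O.
3.01 wt% K2O ÷ 94.195 g/mol = 0.03195 mol, giving 0.06390 K and 0.03195 O.
19.15 wt% Al2O3 ÷ 101.961 g/mol = 0.18782 mol, giving 0.37564 Al and 0.56346 O.
67.58 wt% SiO2 ÷ 60.083 g/mol = 1.12478 mol, giving 1.12478 Si and 2.24956 O.
Oxygen sums to 3.00164; scaling by 8/3.00164 = 2.66521 puts the formula on 8 O.
K: 0.06390 × 2.66521 = 0.170 atoms per formula unit.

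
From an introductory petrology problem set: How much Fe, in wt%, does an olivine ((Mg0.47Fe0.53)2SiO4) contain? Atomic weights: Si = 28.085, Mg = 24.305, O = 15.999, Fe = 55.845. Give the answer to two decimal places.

Formula mass = 0.94·24.305 + 1.06·55.845 + 1·28.085 + 4·15.999 = 174.123 g/mol, of which 59.196 g is Fe.
So Fe makes up 59.196/174.123 = 0.3400 of the mass, i.e. 34.00%.

34.00 wt%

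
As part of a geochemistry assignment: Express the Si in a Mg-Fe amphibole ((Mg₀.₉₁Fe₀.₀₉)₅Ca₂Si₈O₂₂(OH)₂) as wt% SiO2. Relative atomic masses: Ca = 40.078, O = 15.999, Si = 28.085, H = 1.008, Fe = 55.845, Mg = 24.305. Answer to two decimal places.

58.15 wt%

Formula mass = 826.546 g/mol.
8 Si → 8.0000 mol SiO2 per formula unit; M(SiO2) = 60.083, so SiO2 mass = 480.664 g.
480.664/826.546 × 100 = 58.15 wt%.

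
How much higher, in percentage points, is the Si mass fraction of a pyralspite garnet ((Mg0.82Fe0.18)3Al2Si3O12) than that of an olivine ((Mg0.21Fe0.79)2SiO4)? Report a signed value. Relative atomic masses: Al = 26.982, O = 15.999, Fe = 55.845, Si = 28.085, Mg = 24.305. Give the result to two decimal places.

M((Mg0.82Fe0.18)3Al2Si3O12) = 420.154 g/mol, so wt% Si = 84.255/420.154 × 100 = 20.05%.
M((Mg0.21Fe0.79)2SiO4) = 190.524 g/mol, so wt% Si = 28.085/190.524 × 100 = 14.74%.
20.05 − 14.74 = 5.31 pp.

5.31 percentage points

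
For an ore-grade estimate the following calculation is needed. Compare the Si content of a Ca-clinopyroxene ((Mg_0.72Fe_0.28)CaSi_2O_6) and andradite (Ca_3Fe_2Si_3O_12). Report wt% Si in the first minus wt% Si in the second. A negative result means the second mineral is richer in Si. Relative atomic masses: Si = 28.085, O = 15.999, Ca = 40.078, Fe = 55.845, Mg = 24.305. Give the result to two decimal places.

8.34 percentage points

Si in (Mg_0.72Fe_0.28)CaSi_2O_6: molar mass 225.378 g/mol; 2×28.085 = 56.170 g → 24.92 wt%.
Si in Ca_3Fe_2Si_3O_12: molar mass 508.167 g/mol; 3×28.085 = 84.255 g → 16.58 wt%.
Difference = 24.92 − 16.58 = 8.34 percentage points.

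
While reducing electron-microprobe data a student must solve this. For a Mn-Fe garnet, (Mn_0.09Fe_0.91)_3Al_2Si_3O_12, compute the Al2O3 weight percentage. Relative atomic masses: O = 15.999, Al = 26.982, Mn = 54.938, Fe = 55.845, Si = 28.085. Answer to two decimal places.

20.49 wt%

Molar mass of (Mn_0.09Fe_0.91)_3Al_2Si_3O_12 = 0.27×54.938 + 2.73×55.845 + 2×26.982 + 3×28.085 + 12×15.999 = 497.497 g/mol.
Each formula unit contains 2 Al, equivalent to 2/2 = 1.0000 mol Al2O3.
M(Al2O3) = 2×26.982 + 3×15.999 = 101.961 g/mol.
Mass of Al2O3 per formula unit = 1.0000 × 101.961 = 101.961 g.
Al2O3 wt% = 101.961 / 497.497 × 100 = 20.49%.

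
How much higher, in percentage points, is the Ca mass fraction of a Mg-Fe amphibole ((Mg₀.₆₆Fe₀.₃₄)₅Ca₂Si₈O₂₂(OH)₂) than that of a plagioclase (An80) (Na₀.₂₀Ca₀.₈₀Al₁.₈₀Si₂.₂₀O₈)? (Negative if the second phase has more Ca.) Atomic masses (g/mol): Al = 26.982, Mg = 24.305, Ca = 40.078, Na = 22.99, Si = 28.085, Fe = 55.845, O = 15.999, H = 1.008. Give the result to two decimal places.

-2.40 percentage points

M((Mg₀.₆₆Fe₀.₃₄)₅Ca₂Si₈O₂₂(OH)₂) = 865.971 g/mol, so wt% Ca = 80.156/865.971 × 100 = 9.26%.
M(Na₀.₂₀Ca₀.₈₀Al₁.₈₀Si₂.₂₀O₈) = 275.007 g/mol, so wt% Ca = 32.062/275.007 × 100 = 11.66%.
9.26 − 11.66 = -2.40 pp.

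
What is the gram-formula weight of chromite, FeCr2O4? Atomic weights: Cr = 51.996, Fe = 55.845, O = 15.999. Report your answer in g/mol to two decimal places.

M = 1*55.845 + 2*51.996 + 4*15.999

223.83 g/mol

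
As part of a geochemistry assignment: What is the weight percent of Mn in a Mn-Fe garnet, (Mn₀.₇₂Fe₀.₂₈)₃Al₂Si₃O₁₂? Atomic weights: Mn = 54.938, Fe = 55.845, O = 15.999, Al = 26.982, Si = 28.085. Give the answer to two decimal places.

M((Mn₀.₇₂Fe₀.₂₈)₃Al₂Si₃O₁₂) = 495.783 g/mol.
Mn contributes 2.16 × 54.938 = 118.666 g per mole.
118.666/495.783 = 0.2394 → 23.94%.

23.94 wt%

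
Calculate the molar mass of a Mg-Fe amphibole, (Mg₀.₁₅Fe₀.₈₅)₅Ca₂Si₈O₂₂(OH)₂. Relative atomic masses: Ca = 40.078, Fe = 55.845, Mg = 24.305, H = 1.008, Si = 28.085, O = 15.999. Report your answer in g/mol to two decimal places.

946.40 g/mol

M = 0.75(24.305) + 4.25(55.845) + 2(40.078) + 8(28.085) + 24(15.999) + 2(1.008)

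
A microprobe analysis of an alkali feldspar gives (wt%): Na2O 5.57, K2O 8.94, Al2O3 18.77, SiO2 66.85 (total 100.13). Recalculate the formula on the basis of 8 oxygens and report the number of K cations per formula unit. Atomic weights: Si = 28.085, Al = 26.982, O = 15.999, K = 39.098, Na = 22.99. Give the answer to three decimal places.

0.513 K apfu

Na2O: 5.57/61.979 = 0.08987 mol → 0.17974 mol Na, 0.08987 mol O.
K2O: 8.94/94.195 = 0.09491 mol → 0.18982 mol K, 0.09491 mol O.
Al2O3: 18.77/101.961 = 0.18409 mol → 0.36818 mol Al, 0.55227 mol O.
SiO2: 66.85/60.083 = 1.11263 mol → 1.11263 mol Si, 2.22526 mol O.
Total oxygen = 2.96231 mol. Normalization factor = 8/2.96231 = 2.70060.
K per 8 O = 0.18982 × 2.70060 = 0.513.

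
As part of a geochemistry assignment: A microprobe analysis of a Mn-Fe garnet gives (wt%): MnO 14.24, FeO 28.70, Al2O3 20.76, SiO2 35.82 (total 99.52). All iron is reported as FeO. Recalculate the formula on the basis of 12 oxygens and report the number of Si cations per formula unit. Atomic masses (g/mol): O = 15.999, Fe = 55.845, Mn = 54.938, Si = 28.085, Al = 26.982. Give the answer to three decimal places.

2.977 Si apfu

MnO: 14.24/70.937 = 0.20074 mol → 0.20074 mol Mn, 0.20074 mol O.
FeO: 28.70/71.844 = 0.39948 mol → 0.39948 mol Fe, 0.39948 mol O.
Al2O3: 20.76/101.961 = 0.20361 mol → 0.40722 mol Al, 0.61083 mol O.
SiO2: 35.82/60.083 = 0.59618 mol → 0.59618 mol Si, 1.19236 mol O.
Total oxygen = 2.40341 mol. Normalization factor = 12/2.40341 = 4.99291.
Si per 12 O = 0.59618 × 4.99291 = 2.977.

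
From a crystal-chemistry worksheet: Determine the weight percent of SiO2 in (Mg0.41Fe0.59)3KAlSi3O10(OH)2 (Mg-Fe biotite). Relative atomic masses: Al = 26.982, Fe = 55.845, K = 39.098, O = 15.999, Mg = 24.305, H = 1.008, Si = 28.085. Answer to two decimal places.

38.10 wt%

Molar mass of (Mg0.41Fe0.59)3KAlSi3O10(OH)2 = 1.23*24.305 + 1.77*55.845 + 1*39.098 + 1*26.982 + 3*28.085 + 12*15.999 + 2*1.008 = 473.080 g/mol.
Each formula unit contains 3 Si, equivalent to 3/1 = 3.0000 mol SiO2.
M(SiO2) = 1×28.085 + 2×15.999 = 60.083 g/mol.
Mass of SiO2 per formula unit = 3.0000 × 60.083 = 180.249 g.
SiO2 wt% = 180.249 / 473.080 × 100 = 38.10%.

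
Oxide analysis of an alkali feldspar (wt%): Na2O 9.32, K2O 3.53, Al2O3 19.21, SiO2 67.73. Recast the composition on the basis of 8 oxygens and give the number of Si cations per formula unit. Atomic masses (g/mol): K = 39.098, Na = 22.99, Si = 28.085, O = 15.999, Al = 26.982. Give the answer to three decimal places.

2.998 Si apfu

Na2O (M=61.979): mol = 0.15037; Na = 0.30074, O = 0.15037.
K2O (M=94.195): mol = 0.03748; K = 0.07496, O = 0.03748.
Al2O3 (M=101.961): mol = 0.18841; Al = 0.37682, O = 0.56523.
SiO2 (M=60.083): mol = 1.12727; Si = 1.12727, O = 2.25454.
ΣO = 3.00762; factor = 8/ΣO = 2.65991.
Si apfu = 1.12727 × 2.65991 = 2.998.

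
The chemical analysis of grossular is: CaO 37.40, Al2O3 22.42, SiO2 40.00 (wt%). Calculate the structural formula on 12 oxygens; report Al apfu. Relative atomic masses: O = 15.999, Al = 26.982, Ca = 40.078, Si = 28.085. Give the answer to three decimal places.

CaO: 37.40/56.077 = 0.66694 mol → 0.66694 mol Ca, 0.66694 mol O.
Al2O3: 22.42/101.961 = 0.21989 mol → 0.43978 mol Al, 0.65967 mol O.
SiO2: 40.00/60.083 = 0.66575 mol → 0.66575 mol Si, 1.33150 mol O.
Total oxygen = 2.65811 mol. Normalization factor = 12/2.65811 = 4.51449.
Al per 12 O = 0.43978 × 4.51449 = 1.985.

1.985 Al apfu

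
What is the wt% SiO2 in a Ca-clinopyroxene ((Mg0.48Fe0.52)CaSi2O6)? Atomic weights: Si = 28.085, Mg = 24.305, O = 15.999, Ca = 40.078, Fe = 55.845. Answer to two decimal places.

Formula mass = 232.948 g/mol.
2 Si → 2.0000 mol SiO2 per formula unit; M(SiO2) = 60.083, so SiO2 mass = 120.166 g.
120.166/232.948 × 100 = 51.58 wt%.

51.58 wt%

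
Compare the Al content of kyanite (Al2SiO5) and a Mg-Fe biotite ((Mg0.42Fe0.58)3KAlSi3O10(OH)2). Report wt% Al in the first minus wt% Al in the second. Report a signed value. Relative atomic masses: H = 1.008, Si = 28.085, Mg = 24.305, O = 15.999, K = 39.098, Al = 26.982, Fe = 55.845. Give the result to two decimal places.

Al in Al2SiO5: molar mass 162.044 g/mol; 2×26.982 = 53.964 g → 33.30 wt%.
Al in (Mg0.42Fe0.58)3KAlSi3O10(OH)2: molar mass 472.134 g/mol; 1×26.982 = 26.982 g → 5.71 wt%.
Difference = 33.30 − 5.71 = 27.59 percentage points.

27.59 percentage points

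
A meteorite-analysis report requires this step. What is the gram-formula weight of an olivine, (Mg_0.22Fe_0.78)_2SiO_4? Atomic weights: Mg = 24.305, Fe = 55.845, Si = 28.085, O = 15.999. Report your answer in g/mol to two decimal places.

189.89 g/mol

The formula mass is the sum 0.44×24.305 + 1.56×55.845 + 1×28.085 + 4×15.999.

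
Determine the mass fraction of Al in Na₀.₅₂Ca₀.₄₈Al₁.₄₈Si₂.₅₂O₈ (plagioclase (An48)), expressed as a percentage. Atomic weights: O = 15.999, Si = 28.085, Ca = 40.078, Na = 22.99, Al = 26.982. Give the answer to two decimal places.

Molar mass of Na₀.₅₂Ca₀.₄₈Al₁.₄₈Si₂.₅₂O₈: 0.52×22.99 + 0.48×40.078 + 1.48×26.982 + 2.52×28.085 + 8×15.999 = 269.892 g/mol.
Mass of Al per formula unit: 1.48 × 26.982 = 39.933 g.
Weight fraction Al = 39.933 / 269.892 = 0.1480.

14.80 weight percent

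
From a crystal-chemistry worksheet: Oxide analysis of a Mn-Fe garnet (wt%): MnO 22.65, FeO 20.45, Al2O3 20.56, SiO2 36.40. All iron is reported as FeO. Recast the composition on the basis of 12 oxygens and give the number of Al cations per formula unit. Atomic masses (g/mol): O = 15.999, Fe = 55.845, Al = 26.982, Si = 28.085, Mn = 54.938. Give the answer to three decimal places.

MnO: 22.65/70.937 = 0.31930 mol → 0.31930 mol Mn, 0.31930 mol O.
FeO: 20.45/71.844 = 0.28464 mol → 0.28464 mol Fe, 0.28464 mol O.
Al2O3: 20.56/101.961 = 0.20165 mol → 0.40330 mol Al, 0.60495 mol O.
SiO2: 36.40/60.083 = 0.60583 mol → 0.60583 mol Si, 1.21166 mol O.
Total oxygen = 2.42055 mol. Normalization factor = 12/2.42055 = 4.95755.
Al per 12 O = 0.40330 × 4.95755 = 1.999.

1.999 Al apfu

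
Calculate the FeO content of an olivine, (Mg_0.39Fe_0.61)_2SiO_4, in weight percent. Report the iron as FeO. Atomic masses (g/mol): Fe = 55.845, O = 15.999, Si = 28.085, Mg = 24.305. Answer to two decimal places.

48.92 wt%

Formula mass = 179.170 g/mol.
1.22 Fe → 1.2200 mol FeO per formula unit; M(FeO) = 71.844, so FeO mass = 87.650 g.
87.650/179.170 × 100 = 48.92 wt%.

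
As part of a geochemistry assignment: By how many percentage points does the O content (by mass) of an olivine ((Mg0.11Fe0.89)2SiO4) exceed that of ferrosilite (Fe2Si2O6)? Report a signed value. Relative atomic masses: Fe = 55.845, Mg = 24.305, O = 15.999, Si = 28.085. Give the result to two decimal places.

M((Mg0.11Fe0.89)2SiO4) = 196.832 g/mol, so wt% O = 63.996/196.832 × 100 = 32.51%.
M(Fe2Si2O6) = 263.854 g/mol, so wt% O = 95.994/263.854 × 100 = 36.38%.
32.51 − 36.38 = -3.87 pp.

-3.87 percentage points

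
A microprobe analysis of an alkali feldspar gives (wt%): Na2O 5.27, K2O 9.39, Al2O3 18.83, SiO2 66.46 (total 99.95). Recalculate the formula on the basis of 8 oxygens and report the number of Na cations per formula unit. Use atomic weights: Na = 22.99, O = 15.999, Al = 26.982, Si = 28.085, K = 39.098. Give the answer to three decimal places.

0.461 Na apfu

Na2O (M=61.979): mol = 0.08503; Na = 0.17006, O = 0.08503.
K2O (M=94.195): mol = 0.09969; K = 0.19938, O = 0.09969.
Al2O3 (M=101.961): mol = 0.18468; Al = 0.36936, O = 0.55404.
SiO2 (M=60.083): mol = 1.10614; Si = 1.10614, O = 2.21228.
ΣO = 2.95104; factor = 8/ΣO = 2.71091.
Na apfu = 0.17006 × 2.71091 = 0.461.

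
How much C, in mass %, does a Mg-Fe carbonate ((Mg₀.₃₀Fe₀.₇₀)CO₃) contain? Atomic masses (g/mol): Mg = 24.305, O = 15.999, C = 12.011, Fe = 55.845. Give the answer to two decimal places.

11.29 mass %

M((Mg₀.₃₀Fe₀.₇₀)CO₃) = 106.391 g/mol.
C contributes 1 × 12.011 = 12.011 g per mole.
12.011/106.391 = 0.1129 → 11.29%.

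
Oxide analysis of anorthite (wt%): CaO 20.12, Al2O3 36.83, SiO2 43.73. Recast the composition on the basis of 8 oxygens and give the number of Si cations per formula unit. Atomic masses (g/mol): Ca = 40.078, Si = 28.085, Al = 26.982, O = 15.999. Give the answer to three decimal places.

2.009 Si apfu

20.12 wt% CaO ÷ 56.077 g/mol = 0.35879 mol, giving 0.35879 Ca and 0.35879 O.
36.83 wt% Al2O3 ÷ 101.961 g/mol = 0.36122 mol, giving 0.72244 Al and 1.08366 O.
43.73 wt% SiO2 ÷ 60.083 g/mol = 0.72783 mol, giving 0.72783 Si and 1.45566 O.
Oxygen sums to 2.89811; scaling by 8/2.89811 = 2.76042 puts the formula on 8 O.
Si: 0.72783 × 2.76042 = 2.009 atoms per formula unit.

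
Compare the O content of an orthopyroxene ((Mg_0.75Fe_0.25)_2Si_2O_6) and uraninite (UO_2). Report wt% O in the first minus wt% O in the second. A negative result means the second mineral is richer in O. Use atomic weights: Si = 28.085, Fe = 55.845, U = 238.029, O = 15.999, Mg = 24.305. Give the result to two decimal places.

32.48 percentage points

First mineral: 95.994 g O in 216.544 g formula = 44.33 wt% O.
Second mineral: 31.998 g O in 270.027 g formula = 11.85 wt% O.
44.33% − 11.85% gives a difference of 32.48 percentage points.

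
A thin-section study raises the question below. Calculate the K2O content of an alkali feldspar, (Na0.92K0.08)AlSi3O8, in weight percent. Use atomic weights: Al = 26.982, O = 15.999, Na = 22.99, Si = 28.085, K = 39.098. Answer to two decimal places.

Formula mass = 263.508 g/mol.
0.08 K → 0.0400 mol K2O per formula unit; M(K2O) = 94.195, so K2O mass = 3.768 g.
3.768/263.508 × 100 = 1.43 wt%.

1.43 wt%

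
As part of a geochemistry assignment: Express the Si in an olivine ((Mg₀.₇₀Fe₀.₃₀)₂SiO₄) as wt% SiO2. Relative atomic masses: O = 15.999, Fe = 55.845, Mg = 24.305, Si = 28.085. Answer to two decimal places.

Formula mass = 159.615 g/mol.
1 Si → 1.0000 mol SiO2 per formula unit; M(SiO2) = 60.083, so SiO2 mass = 60.083 g.
60.083/159.615 × 100 = 37.64 wt%.

37.64 wt%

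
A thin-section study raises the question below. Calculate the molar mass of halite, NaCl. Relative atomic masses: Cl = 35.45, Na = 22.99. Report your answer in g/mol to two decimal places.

The formula mass is the sum 1×22.99 + 1×35.45.

58.44 g/mol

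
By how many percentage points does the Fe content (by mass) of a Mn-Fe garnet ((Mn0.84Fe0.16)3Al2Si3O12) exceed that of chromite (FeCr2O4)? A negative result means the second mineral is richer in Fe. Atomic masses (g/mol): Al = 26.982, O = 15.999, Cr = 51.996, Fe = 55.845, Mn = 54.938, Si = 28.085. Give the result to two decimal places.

M((Mn0.84Fe0.16)3Al2Si3O12) = 495.456 g/mol, so wt% Fe = 26.806/495.456 × 100 = 5.41%.
M(FeCr2O4) = 223.833 g/mol, so wt% Fe = 55.845/223.833 × 100 = 24.95%.
5.41 − 24.95 = -19.54 pp.

-19.54 percentage points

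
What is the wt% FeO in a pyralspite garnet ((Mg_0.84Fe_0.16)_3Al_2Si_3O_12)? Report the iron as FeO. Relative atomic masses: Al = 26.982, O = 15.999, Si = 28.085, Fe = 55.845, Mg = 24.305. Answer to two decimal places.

8.24 wt%

M((Mg_0.84Fe_0.16)_3Al_2Si_3O_12) = 418.261 g/mol; M(FeO) = 71.844 g/mol.
Moles FeO per formula unit = 0.48 Fe ÷ 1 = 0.4800.
FeO fraction = (0.4800 × 71.844) / 418.261 = 34.485/418.261 = 0.0824.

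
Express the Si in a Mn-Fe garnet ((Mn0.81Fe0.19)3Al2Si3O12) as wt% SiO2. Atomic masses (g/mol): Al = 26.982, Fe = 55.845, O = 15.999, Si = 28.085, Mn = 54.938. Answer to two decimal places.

Formula mass = 495.538 g/mol.
3 Si → 3.0000 mol SiO2 per formula unit; M(SiO2) = 60.083, so SiO2 mass = 180.249 g.
180.249/495.538 × 100 = 36.37 wt%.

36.37 wt%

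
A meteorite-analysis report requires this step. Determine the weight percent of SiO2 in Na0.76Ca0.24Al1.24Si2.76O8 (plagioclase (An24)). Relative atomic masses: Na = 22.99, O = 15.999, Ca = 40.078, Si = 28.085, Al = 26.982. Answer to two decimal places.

Formula mass = 266.055 g/mol.
2.76 Si → 2.7600 mol SiO2 per formula unit; M(SiO2) = 60.083, so SiO2 mass = 165.829 g.
165.829/266.055 × 100 = 62.33 wt%.

62.33 wt%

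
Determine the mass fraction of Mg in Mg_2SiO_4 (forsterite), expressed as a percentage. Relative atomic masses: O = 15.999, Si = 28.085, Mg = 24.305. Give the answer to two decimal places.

34.55 mass %

Formula mass = 2·24.305 + 1·28.085 + 4·15.999 = 140.691 g/mol, of which 48.610 g is Mg.
So Mg makes up 48.610/140.691 = 0.3455 of the mass, i.e. 34.55%.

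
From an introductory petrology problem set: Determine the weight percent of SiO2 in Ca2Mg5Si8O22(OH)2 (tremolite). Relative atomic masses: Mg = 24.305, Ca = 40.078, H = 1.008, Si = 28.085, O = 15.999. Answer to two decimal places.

59.17 wt%

M(Ca2Mg5Si8O22(OH)2) = 812.353 g/mol; M(SiO2) = 60.083 g/mol.
Moles SiO2 per formula unit = 8 Si ÷ 1 = 8.0000.
SiO2 fraction = (8.0000 × 60.083) / 812.353 = 480.664/812.353 = 0.5917.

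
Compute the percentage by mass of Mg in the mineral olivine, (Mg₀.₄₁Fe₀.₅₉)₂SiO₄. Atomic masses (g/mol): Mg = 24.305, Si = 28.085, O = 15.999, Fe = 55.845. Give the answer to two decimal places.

M((Mg₀.₄₁Fe₀.₅₉)₂SiO₄) = 177.908 g/mol.
Mg contributes 0.82 × 24.305 = 19.930 g per mole.
19.930/177.908 = 0.1120 → 11.20%.

11.20 mass %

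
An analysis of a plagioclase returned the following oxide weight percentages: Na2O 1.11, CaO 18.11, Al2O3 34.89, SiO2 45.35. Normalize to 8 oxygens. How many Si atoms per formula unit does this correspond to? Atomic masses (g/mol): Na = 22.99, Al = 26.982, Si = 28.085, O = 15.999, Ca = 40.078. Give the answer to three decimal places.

2.099 Si apfu

1.11 wt% Na2O ÷ 61.979 g/mol = 0.01791 mol, giving 0.03582 Na and 0.01791 O.
18.11 wt% CaO ÷ 56.077 g/mol = 0.32295 mol, giving 0.32295 Ca and 0.32295 O.
34.89 wt% Al2O3 ÷ 101.961 g/mol = 0.34219 mol, giving 0.68438 Al and 1.02657 O.
45.35 wt% SiO2 ÷ 60.083 g/mol = 0.75479 mol, giving 0.75479 Si and 1.50958 O.
Oxygen sums to 2.87701; scaling by 8/2.87701 = 2.78066 puts the formula on 8 O.
Si: 0.75479 × 2.78066 = 2.099 atoms per formula unit.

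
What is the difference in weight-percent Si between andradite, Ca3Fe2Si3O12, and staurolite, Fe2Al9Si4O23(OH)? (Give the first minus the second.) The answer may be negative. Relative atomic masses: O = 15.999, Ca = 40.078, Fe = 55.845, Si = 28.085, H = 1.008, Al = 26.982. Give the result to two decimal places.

Si in Ca3Fe2Si3O12: molar mass 508.167 g/mol; 3×28.085 = 84.255 g → 16.58 wt%.
Si in Fe2Al9Si4O23(OH): molar mass 851.852 g/mol; 4×28.085 = 112.340 g → 13.19 wt%.
Difference = 16.58 − 13.19 = 3.39 percentage points.

3.39 percentage points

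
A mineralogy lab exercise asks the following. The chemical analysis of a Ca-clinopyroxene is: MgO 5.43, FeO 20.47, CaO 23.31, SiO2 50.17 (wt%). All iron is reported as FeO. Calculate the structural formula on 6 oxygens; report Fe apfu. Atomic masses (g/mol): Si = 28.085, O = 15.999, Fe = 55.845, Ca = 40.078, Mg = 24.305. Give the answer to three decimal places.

MgO (M=40.304): mol = 0.13473; Mg = 0.13473, O = 0.13473.
FeO (M=71.844): mol = 0.28492; Fe = 0.28492, O = 0.28492.
CaO (M=56.077): mol = 0.41568; Ca = 0.41568, O = 0.41568.
SiO2 (M=60.083): mol = 0.83501; Si = 0.83501, O = 1.67002.
ΣO = 2.50535; factor = 6/ΣO = 2.39487.
Fe apfu = 0.28492 × 2.39487 = 0.682.

0.682 Fe apfu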